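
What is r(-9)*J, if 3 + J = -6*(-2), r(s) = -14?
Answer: -126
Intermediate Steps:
J = 9 (J = -3 - 6*(-2) = -3 + 12 = 9)
r(-9)*J = -14*9 = -126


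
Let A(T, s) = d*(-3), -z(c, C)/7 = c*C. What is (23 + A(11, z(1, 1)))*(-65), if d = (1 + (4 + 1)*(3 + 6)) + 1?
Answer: 7670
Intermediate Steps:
z(c, C) = -7*C*c (z(c, C) = -7*c*C = -7*C*c)
d = 47 (d = (1 + 5*9) + 1 = (1 + 45) + 1 = 46 + 1 = 47)
A(T, s) = -141 (A(T, s) = 47*(-3) = -141)
(23 + A(11, z(1, 1)))*(-65) = (23 - 141)*(-65) = -118*(-65) = 7670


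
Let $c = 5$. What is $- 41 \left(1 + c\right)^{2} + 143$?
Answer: $-1333$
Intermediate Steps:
$- 41 \left(1 + c\right)^{2} + 143 = - 41 \left(1 + 5\right)^{2} + 143 = - 41 \cdot 6^{2} + 143 = \left(-41\right) 36 + 143 = -1476 + 143 = -1333$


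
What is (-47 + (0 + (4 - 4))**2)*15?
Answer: -705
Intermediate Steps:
(-47 + (0 + (4 - 4))**2)*15 = (-47 + (0 + 0)**2)*15 = (-47 + 0**2)*15 = (-47 + 0)*15 = -47*15 = -705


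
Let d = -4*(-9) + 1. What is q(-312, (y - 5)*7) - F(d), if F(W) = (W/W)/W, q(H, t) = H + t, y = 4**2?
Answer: -8696/37 ≈ -235.03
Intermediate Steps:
y = 16
d = 37 (d = 36 + 1 = 37)
F(W) = 1/W
q(-312, (y - 5)*7) - F(d) = (-312 + (16 - 5)*7) - 1/37 = (-312 + 11*7) - 1*1/37 = (-312 + 77) - 1/37 = -235 - 1/37 = -8696/37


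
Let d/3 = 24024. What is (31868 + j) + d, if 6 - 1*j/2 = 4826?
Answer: 94300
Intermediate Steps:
j = -9640 (j = 12 - 2*4826 = 12 - 9652 = -9640)
d = 72072 (d = 3*24024 = 72072)
(31868 + j) + d = (31868 - 9640) + 72072 = 22228 + 72072 = 94300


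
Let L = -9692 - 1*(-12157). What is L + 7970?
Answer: 10435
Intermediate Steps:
L = 2465 (L = -9692 + 12157 = 2465)
L + 7970 = 2465 + 7970 = 10435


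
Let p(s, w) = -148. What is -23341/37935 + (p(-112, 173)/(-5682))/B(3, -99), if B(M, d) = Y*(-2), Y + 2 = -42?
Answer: -972104923/1580675580 ≈ -0.61499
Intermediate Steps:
Y = -44 (Y = -2 - 42 = -44)
B(M, d) = 88 (B(M, d) = -44*(-2) = 88)
-23341/37935 + (p(-112, 173)/(-5682))/B(3, -99) = -23341/37935 - 148/(-5682)/88 = -23341*1/37935 - 148*(-1/5682)*(1/88) = -23341/37935 + (74/2841)*(1/88) = -23341/37935 + 37/125004 = -972104923/1580675580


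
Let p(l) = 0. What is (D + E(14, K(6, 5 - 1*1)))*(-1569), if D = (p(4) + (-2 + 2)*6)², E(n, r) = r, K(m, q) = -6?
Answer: 9414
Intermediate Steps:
D = 0 (D = (0 + (-2 + 2)*6)² = (0 + 0*6)² = (0 + 0)² = 0² = 0)
(D + E(14, K(6, 5 - 1*1)))*(-1569) = (0 - 6)*(-1569) = -6*(-1569) = 9414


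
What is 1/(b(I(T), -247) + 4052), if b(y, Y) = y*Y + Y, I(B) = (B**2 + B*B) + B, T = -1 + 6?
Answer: -1/9780 ≈ -0.00010225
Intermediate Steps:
T = 5
I(B) = B + 2*B**2 (I(B) = (B**2 + B**2) + B = 2*B**2 + B = B + 2*B**2)
b(y, Y) = Y + Y*y (b(y, Y) = Y*y + Y = Y + Y*y)
1/(b(I(T), -247) + 4052) = 1/(-247*(1 + 5*(1 + 2*5)) + 4052) = 1/(-247*(1 + 5*(1 + 10)) + 4052) = 1/(-247*(1 + 5*11) + 4052) = 1/(-247*(1 + 55) + 4052) = 1/(-247*56 + 4052) = 1/(-13832 + 4052) = 1/(-9780) = -1/9780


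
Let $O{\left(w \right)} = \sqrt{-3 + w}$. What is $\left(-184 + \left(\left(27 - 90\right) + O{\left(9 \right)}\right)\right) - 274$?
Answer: $-521 + \sqrt{6} \approx -518.55$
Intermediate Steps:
$\left(-184 + \left(\left(27 - 90\right) + O{\left(9 \right)}\right)\right) - 274 = \left(-184 + \left(\left(27 - 90\right) + \sqrt{-3 + 9}\right)\right) - 274 = \left(-184 - \left(63 - \sqrt{6}\right)\right) - 274 = \left(-247 + \sqrt{6}\right) - 274 = -521 + \sqrt{6}$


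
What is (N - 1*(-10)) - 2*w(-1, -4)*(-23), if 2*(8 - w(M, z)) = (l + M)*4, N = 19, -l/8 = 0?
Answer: 489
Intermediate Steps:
l = 0 (l = -8*0 = 0)
w(M, z) = 8 - 2*M (w(M, z) = 8 - (0 + M)*4/2 = 8 - M*4/2 = 8 - 2*M)
(N - 1*(-10)) - 2*w(-1, -4)*(-23) = (19 - 1*(-10)) - 2*(8 - 2*(-1))*(-23) = (19 + 10) - 2*(8 + 2)*(-23) = 29 - 2*10*(-23) = 29 - 20*(-23) = 29 + 460 = 489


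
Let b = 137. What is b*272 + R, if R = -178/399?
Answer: 14868158/399 ≈ 37264.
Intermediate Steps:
R = -178/399 (R = -178*1/399 = -178/399 ≈ -0.44612)
b*272 + R = 137*272 - 178/399 = 37264 - 178/399 = 14868158/399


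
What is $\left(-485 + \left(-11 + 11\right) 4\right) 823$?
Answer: $-399155$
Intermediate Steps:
$\left(-485 + \left(-11 + 11\right) 4\right) 823 = \left(-485 + 0 \cdot 4\right) 823 = \left(-485 + 0\right) 823 = \left(-485\right) 823 = -399155$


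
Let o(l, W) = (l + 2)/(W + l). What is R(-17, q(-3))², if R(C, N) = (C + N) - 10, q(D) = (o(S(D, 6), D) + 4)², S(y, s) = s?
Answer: 24649/81 ≈ 304.31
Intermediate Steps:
o(l, W) = (2 + l)/(W + l)
q(D) = (4 + 8/(6 + D))² (q(D) = ((2 + 6)/(D + 6) + 4)² = (8/(6 + D) + 4)² = (4 + 8/(6 + D))²)
R(C, N) = -10 + C + N
R(-17, q(-3))² = (-10 - 17 + 16*(8 - 3)²/(6 - 3)²)² = (-10 - 17 + 16*5²/3²)² = (-10 - 17 + 16*(⅑)*25)² = (-10 - 17 + 400/9)² = (157/9)² = 24649/81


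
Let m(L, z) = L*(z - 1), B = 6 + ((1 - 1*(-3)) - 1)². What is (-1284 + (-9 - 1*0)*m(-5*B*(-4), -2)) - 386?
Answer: 6430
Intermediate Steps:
B = 15 (B = 6 + ((1 + 3) - 1)² = 6 + (4 - 1)² = 6 + 3² = 6 + 9 = 15)
m(L, z) = L*(-1 + z)
(-1284 + (-9 - 1*0)*m(-5*B*(-4), -2)) - 386 = (-1284 + (-9 - 1*0)*((-5*15*(-4))*(-1 - 2))) - 386 = (-1284 + (-9 + 0)*(-75*(-4)*(-3))) - 386 = (-1284 - 2700*(-3)) - 386 = (-1284 - 9*(-900)) - 386 = (-1284 + 8100) - 386 = 6816 - 386 = 6430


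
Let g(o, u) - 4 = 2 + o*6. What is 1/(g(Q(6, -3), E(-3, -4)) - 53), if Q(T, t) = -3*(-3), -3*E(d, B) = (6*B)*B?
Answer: 1/7 ≈ 0.14286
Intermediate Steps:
E(d, B) = -2*B**2 (E(d, B) = -6*B*B/3 = -2*B**2)
Q(T, t) = 9
g(o, u) = 6 + 6*o (g(o, u) = 4 + (2 + o*6) = 4 + (2 + 6*o) = 6 + 6*o)
1/(g(Q(6, -3), E(-3, -4)) - 53) = 1/((6 + 6*9) - 53) = 1/((6 + 54) - 53) = 1/(60 - 53) = 1/7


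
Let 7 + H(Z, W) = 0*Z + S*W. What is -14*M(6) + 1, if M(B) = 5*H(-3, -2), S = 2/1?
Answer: 771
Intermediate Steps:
S = 2 (S = 2*1 = 2)
H(Z, W) = -7 + 2*W (H(Z, W) = -7 + (0*Z + 2*W) = -7 + (0 + 2*W) = -7 + 2*W)
M(B) = -55 (M(B) = 5*(-7 + 2*(-2)) = 5*(-7 - 4) = 5*(-11) = -55)
-14*M(6) + 1 = -14*(-55) + 1 = 770 + 1 = 771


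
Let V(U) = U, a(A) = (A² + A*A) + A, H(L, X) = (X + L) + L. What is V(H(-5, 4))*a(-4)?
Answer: -168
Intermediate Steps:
H(L, X) = X + 2*L (H(L, X) = (L + X) + L = X + 2*L)
a(A) = A + 2*A² (a(A) = (A² + A²) + A = 2*A² + A = A + 2*A²)
V(H(-5, 4))*a(-4) = (4 + 2*(-5))*(-4*(1 + 2*(-4))) = (4 - 10)*(-4*(1 - 8)) = -(-24)*(-7) = -6*28 = -168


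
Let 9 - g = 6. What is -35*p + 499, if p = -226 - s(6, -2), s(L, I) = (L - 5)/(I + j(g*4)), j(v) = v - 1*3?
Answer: 8414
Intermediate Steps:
g = 3 (g = 9 - 1*6 = 9 - 6 = 3)
j(v) = -3 + v (j(v) = v - 3 = -3 + v)
s(L, I) = (-5 + L)/(9 + I) (s(L, I) = (L - 5)/(I + (-3 + 3*4)) = (-5 + L)/(I + (-3 + 12)) = (-5 + L)/(I + 9) = (-5 + L)/(9 + I))
p = -1583/7 (p = -226 - (-5 + 6)/(9 - 2) = -226 - 1/7 = -1583/7 ≈ -226.14)
-35*p + 499 = -35*(-1583/7) + 499 = 7915 + 499 = 8414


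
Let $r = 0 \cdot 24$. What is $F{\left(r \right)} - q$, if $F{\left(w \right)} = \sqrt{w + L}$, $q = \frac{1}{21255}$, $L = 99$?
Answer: $- \frac{1}{21255} + 3 \sqrt{11} \approx 9.9498$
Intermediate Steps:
$r = 0$
$q = \frac{1}{21255} \approx 4.7048 \cdot 10^{-5}$
$F{\left(w \right)} = \sqrt{99 + w}$ ($F{\left(w \right)} = \sqrt{w + 99} = \sqrt{99 + w}$)
$F{\left(r \right)} - q = \sqrt{99 + 0} - \frac{1}{21255} = \sqrt{99} - \frac{1}{21255} = 3 \sqrt{11} - \frac{1}{21255} = - \frac{1}{21255} + 3 \sqrt{11}$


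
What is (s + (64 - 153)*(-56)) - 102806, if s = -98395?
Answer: -196217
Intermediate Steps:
(s + (64 - 153)*(-56)) - 102806 = (-98395 + (64 - 153)*(-56)) - 102806 = (-98395 - 89*(-56)) - 102806 = (-98395 + 4984) - 102806 = -93411 - 102806 = -196217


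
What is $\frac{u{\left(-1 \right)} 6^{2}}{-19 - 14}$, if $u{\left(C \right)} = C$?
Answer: $\frac{12}{11} \approx 1.0909$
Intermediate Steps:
$\frac{u{\left(-1 \right)} 6^{2}}{-19 - 14} = \frac{\left(-1\right) 6^{2}}{-19 - 14} = \frac{\left(-1\right) 36}{-33} = \left(-36\right) \left(- \frac{1}{33}\right) = \frac{12}{11}$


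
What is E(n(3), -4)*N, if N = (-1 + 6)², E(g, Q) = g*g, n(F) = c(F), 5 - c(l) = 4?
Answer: 25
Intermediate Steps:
c(l) = 1 (c(l) = 5 - 1*4 = 5 - 4 = 1)
n(F) = 1
E(g, Q) = g²
N = 25 (N = 5² = 25)
E(n(3), -4)*N = 1²*25 = 1*25 = 25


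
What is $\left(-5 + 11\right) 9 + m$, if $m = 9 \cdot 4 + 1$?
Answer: $91$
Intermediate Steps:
$m = 37$ ($m = 36 + 1 = 37$)
$\left(-5 + 11\right) 9 + m = \left(-5 + 11\right) 9 + 37 = 6 \cdot 9 + 37 = 54 + 37 = 91$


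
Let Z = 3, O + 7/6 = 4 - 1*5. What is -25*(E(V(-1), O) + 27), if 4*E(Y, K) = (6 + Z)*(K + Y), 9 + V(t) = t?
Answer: 75/8 ≈ 9.3750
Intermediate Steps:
V(t) = -9 + t
O = -13/6 (O = -7/6 + (4 - 1*5) = -7/6 + (4 - 5) = -7/6 - 1 = -13/6 ≈ -2.1667)
E(Y, K) = 9*K/4 + 9*Y/4 (E(Y, K) = ((6 + 3)*(K + Y))/4 = (9*(K + Y))/4 = (9*K + 9*Y)/4 = 9*K/4 + 9*Y/4)
-25*(E(V(-1), O) + 27) = -25*(((9/4)*(-13/6) + 9*(-9 - 1)/4) + 27) = -25*((-39/8 + (9/4)*(-10)) + 27) = -25*((-39/8 - 45/2) + 27) = -25*(-219/8 + 27) = -25*(-3/8) = 75/8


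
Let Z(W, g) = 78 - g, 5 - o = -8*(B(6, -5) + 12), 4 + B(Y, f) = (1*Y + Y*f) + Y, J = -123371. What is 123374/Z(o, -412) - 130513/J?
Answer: 7642362562/30225895 ≈ 252.84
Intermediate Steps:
B(Y, f) = -4 + 2*Y + Y*f (B(Y, f) = -4 + ((1*Y + Y*f) + Y) = -4 + ((Y + Y*f) + Y) = -4 + (2*Y + Y*f) = -4 + 2*Y + Y*f)
o = -75 (o = 5 - (-8)*((-4 + 2*6 + 6*(-5)) + 12) = 5 - (-8)*((-4 + 12 - 30) + 12) = 5 - (-8)*(-22 + 12) = 5 - (-8)*(-10) = 5 - 1*80 = 5 - 80 = -75)
123374/Z(o, -412) - 130513/J = 123374/(78 - 1*(-412)) - 130513/(-123371) = 123374/(78 + 412) - 130513*(-1/123371) = 123374/490 + 130513/123371 = 123374*(1/490) + 130513/123371 = 61687/245 + 130513/123371 = 7642362562/30225895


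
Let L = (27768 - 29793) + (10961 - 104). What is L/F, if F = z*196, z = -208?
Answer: -138/637 ≈ -0.21664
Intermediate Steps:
L = 8832 (L = -2025 + 10857 = 8832)
F = -40768 (F = -208*196 = -40768)
L/F = 8832/(-40768) = 8832*(-1/40768) = -138/637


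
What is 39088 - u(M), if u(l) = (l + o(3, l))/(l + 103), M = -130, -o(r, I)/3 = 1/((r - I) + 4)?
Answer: 144568699/3699 ≈ 39083.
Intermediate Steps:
o(r, I) = -3/(4 + r - I) (o(r, I) = -3/((r - I) + 4) = -3/(4 + r - I))
u(l) = (l - 3/(7 - l))/(103 + l) (u(l) = (l - 3/(4 + 3 - l))/(l + 103) = (l - 3/(7 - l))/(103 + l))
39088 - u(M) = 39088 - (-3 - 130*(7 - 1*(-130)))/((7 - 1*(-130))*(103 - 130)) = 39088 - (-3 - 130*(7 + 130))/((7 + 130)*(-27)) = 39088 - (-1)*(-3 - 130*137)/(137*27) = 39088 - (-1)*(-3 - 17810)/(137*27) = 39088 - (-1)*(-17813)/(137*27) = 39088 - 1*17813/3699 = 39088 - 17813/3699 = 144568699/3699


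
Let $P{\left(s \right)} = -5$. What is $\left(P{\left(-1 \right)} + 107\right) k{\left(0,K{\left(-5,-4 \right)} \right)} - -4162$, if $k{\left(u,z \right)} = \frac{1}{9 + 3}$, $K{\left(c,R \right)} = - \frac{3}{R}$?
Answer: $\frac{8341}{2} \approx 4170.5$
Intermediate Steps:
$k{\left(u,z \right)} = \frac{1}{12}$
$\left(P{\left(-1 \right)} + 107\right) k{\left(0,K{\left(-5,-4 \right)} \right)} - -4162 = \left(-5 + 107\right) \frac{1}{12} - -4162 = 102 \cdot \frac{1}{12} + 4162 = \frac{17}{2} + 4162 = \frac{8341}{2}$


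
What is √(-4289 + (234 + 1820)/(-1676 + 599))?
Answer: I*√4977147639/1077 ≈ 65.505*I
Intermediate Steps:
√(-4289 + (234 + 1820)/(-1676 + 599)) = √(-4289 + 2054/(-1077)) = √(-4289 + 2054*(-1/1077)) = √(-4289 - 2054/1077) = √(-4621307/1077) = I*√4977147639/1077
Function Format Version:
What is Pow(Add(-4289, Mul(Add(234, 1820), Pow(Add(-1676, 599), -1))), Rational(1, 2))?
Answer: Mul(Rational(1, 1077), I, Pow(4977147639, Rational(1, 2))) ≈ Mul(65.505, I)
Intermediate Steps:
Pow(Add(-4289, Mul(Add(234, 1820), Pow(Add(-1676, 599), -1))), Rational(1, 2)) = Pow(Add(-4289, Mul(2054, Pow(-1077, -1))), Rational(1, 2)) = Pow(Add(-4289, Mul(2054, Rational(-1, 1077))), Rational(1, 2)) = Pow(Add(-4289, Rational(-2054, 1077)), Rational(1, 2)) = Pow(Rational(-4621307, 1077), Rational(1, 2)) = Mul(Rational(1, 1077), I, Pow(4977147639, Rational(1, 2)))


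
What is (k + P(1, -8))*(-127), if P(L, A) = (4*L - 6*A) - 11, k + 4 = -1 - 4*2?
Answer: -3556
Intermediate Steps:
k = -13 (k = -4 + (-1 - 4*2) = -4 + (-1 - 8) = -4 - 9 = -13)
P(L, A) = -11 - 6*A + 4*L (P(L, A) = (-6*A + 4*L) - 11 = -11 - 6*A + 4*L)
(k + P(1, -8))*(-127) = (-13 + (-11 - 6*(-8) + 4*1))*(-127) = (-13 + (-11 + 48 + 4))*(-127) = (-13 + 41)*(-127) = 28*(-127) = -3556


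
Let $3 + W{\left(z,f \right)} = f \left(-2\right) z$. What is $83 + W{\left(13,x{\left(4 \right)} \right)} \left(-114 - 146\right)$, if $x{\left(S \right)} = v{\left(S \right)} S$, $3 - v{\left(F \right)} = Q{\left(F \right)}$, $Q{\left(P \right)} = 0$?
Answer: $81983$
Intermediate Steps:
$v{\left(F \right)} = 3$ ($v{\left(F \right)} = 3 - 0 = 3 + 0 = 3$)
$x{\left(S \right)} = 3 S$
$W{\left(z,f \right)} = -3 - 2 f z$ ($W{\left(z,f \right)} = -3 + f \left(-2\right) z = -3 + - 2 f z = -3 - 2 f z$)
$83 + W{\left(13,x{\left(4 \right)} \right)} \left(-114 - 146\right) = 83 + \left(-3 - 2 \cdot 3 \cdot 4 \cdot 13\right) \left(-114 - 146\right) = 83 + \left(-3 - 24 \cdot 13\right) \left(-260\right) = 83 + \left(-3 - 312\right) \left(-260\right) = 83 - -81900 = 83 + 81900 = 81983$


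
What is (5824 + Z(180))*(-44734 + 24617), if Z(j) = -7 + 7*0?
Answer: -117020589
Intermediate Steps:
Z(j) = -7 (Z(j) = -7 + 0 = -7)
(5824 + Z(180))*(-44734 + 24617) = (5824 - 7)*(-44734 + 24617) = 5817*(-20117) = -117020589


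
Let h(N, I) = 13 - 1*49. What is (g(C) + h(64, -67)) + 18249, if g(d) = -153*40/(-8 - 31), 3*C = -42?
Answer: 238809/13 ≈ 18370.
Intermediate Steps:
h(N, I) = -36 (h(N, I) = 13 - 49 = -36)
C = -14 (C = (⅓)*(-42) = -14)
g(d) = 2040/13 (g(d) = -153/((-39*1/40)) = -153/(-39/40) = -153*(-40/39) = 2040/13)
(g(C) + h(64, -67)) + 18249 = (2040/13 - 36) + 18249 = 1572/13 + 18249 = 238809/13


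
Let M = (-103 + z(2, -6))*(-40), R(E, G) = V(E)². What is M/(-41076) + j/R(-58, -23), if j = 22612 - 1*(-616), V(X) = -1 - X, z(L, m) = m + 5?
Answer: 8709236/1235703 ≈ 7.0480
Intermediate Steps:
z(L, m) = 5 + m
j = 23228 (j = 22612 + 616 = 23228)
R(E, G) = (-1 - E)²
M = 4160 (M = (-103 + (5 - 6))*(-40) = (-103 - 1)*(-40) = -104*(-40) = 4160)
M/(-41076) + j/R(-58, -23) = 4160/(-41076) + 23228/((1 - 58)²) = 4160*(-1/41076) + 23228/((-57)²) = -1040/10269 + 23228/3249 = 8709236/1235703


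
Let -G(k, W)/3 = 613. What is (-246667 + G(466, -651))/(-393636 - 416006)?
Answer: 7309/23813 ≈ 0.30693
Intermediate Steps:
G(k, W) = -1839 (G(k, W) = -3*613 = -1839)
(-246667 + G(466, -651))/(-393636 - 416006) = (-246667 - 1839)/(-393636 - 416006) = -248506/(-809642) = -248506*(-1/809642) = 7309/23813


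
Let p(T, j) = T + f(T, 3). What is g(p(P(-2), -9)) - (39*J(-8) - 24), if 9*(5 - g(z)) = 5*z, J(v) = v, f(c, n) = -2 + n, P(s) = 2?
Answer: 1018/3 ≈ 339.33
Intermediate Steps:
p(T, j) = 1 + T (p(T, j) = T + (-2 + 3) = T + 1 = 1 + T)
g(z) = 5 - 5*z/9
g(p(P(-2), -9)) - (39*J(-8) - 24) = (5 - 5*(1 + 2)/9) - (39*(-8) - 24) = (5 - 5/9*3) - (-312 - 24) = (5 - 5/3) - 1*(-336) = 10/3 + 336 = 1018/3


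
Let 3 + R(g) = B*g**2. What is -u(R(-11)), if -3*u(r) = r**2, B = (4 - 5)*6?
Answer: 177147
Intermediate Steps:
B = -6 (B = -1*6 = -6)
R(g) = -3 - 6*g**2
u(r) = -r**2/3
-u(R(-11)) = -(-1)*(-3 - 6*(-11)**2)**2/3 = -(-1)*(-3 - 6*121)**2/3 = -(-1)*(-3 - 726)**2/3 = -(-1)*(-729)**2/3 = -(-1)*531441/3 = -1*(-177147) = 177147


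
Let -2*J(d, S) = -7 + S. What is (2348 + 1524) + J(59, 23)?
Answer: 3864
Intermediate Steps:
J(d, S) = 7/2 - S/2 (J(d, S) = -(-7 + S)/2 = 7/2 - S/2)
(2348 + 1524) + J(59, 23) = (2348 + 1524) + (7/2 - 1/2*23) = 3872 + (7/2 - 23/2) = 3872 - 8 = 3864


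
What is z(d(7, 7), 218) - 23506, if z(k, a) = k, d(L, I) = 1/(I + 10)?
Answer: -399601/17 ≈ -23506.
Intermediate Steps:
d(L, I) = 1/(10 + I)
z(d(7, 7), 218) - 23506 = 1/(10 + 7) - 23506 = 1/17 - 23506 = -399601/17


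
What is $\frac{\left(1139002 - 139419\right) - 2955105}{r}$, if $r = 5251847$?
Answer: $- \frac{1955522}{5251847} \approx -0.37235$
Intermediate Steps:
$\frac{\left(1139002 - 139419\right) - 2955105}{r} = \frac{\left(1139002 - 139419\right) - 2955105}{5251847} = \left(999583 - 2955105\right) \frac{1}{5251847} = \left(-1955522\right) \frac{1}{5251847} = - \frac{1955522}{5251847}$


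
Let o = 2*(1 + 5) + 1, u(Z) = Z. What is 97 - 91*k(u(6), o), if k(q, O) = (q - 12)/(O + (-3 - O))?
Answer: -85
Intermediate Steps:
o = 13 (o = 2*6 + 1 = 12 + 1 = 13)
k(q, O) = 4 - q/3 (k(q, O) = (-12 + q)/(-3) = (-12 + q)*(-⅓) = 4 - q/3)
97 - 91*k(u(6), o) = 97 - 91*(4 - ⅓*6) = 97 - 91*(4 - 2) = 97 - 91*2 = 97 - 182 = -85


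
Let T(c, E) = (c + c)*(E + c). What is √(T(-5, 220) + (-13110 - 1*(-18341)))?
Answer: √3081 ≈ 55.507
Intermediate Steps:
T(c, E) = 2*c*(E + c) (T(c, E) = (2*c)*(E + c) = 2*c*(E + c))
√(T(-5, 220) + (-13110 - 1*(-18341))) = √(2*(-5)*(220 - 5) + (-13110 - 1*(-18341))) = √(2*(-5)*215 + (-13110 + 18341)) = √(-2150 + 5231) = √3081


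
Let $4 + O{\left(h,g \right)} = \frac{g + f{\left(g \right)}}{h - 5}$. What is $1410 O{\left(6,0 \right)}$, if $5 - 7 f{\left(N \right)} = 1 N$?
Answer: $- \frac{32430}{7} \approx -4632.9$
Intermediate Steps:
$f{\left(N \right)} = \frac{5}{7} - \frac{N}{7}$ ($f{\left(N \right)} = \frac{5}{7} - \frac{1 N}{7} = \frac{5}{7} - \frac{N}{7}$)
$O{\left(h,g \right)} = -4 + \frac{\frac{5}{7} + \frac{6 g}{7}}{-5 + h}$ ($O{\left(h,g \right)} = -4 + \frac{g - \left(- \frac{5}{7} + \frac{g}{7}\right)}{h - 5} = -4 + \frac{\frac{5}{7} + \frac{6 g}{7}}{-5 + h}$)
$1410 O{\left(6,0 \right)} = 1410 \frac{145 - 168 + 6 \cdot 0}{7 \left(-5 + 6\right)} = 1410 \frac{145 - 168 + 0}{7 \cdot 1} = 1410 \cdot \frac{1}{7} \cdot 1 \left(-23\right) = 1410 \left(- \frac{23}{7}\right) = - \frac{32430}{7}$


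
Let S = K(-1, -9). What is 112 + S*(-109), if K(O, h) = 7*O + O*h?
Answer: -106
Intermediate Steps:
S = 2 (S = -(7 - 9) = -1*(-2) = 2)
112 + S*(-109) = 112 + 2*(-109) = 112 - 218 = -106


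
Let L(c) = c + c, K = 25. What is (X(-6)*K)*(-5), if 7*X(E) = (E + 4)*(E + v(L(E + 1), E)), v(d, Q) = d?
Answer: -4000/7 ≈ -571.43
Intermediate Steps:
L(c) = 2*c
X(E) = (2 + 3*E)*(4 + E)/7 (X(E) = ((E + 4)*(E + 2*(E + 1)))/7 = ((4 + E)*(E + 2*(1 + E)))/7 = ((4 + E)*(E + (2 + 2*E)))/7 = ((4 + E)*(2 + 3*E))/7 = ((2 + 3*E)*(4 + E))/7 = (2 + 3*E)*(4 + E)/7)
(X(-6)*K)*(-5) = ((8/7 + 2*(-6) + (3/7)*(-6)²)*25)*(-5) = ((8/7 - 12 + (3/7)*36)*25)*(-5) = ((8/7 - 12 + 108/7)*25)*(-5) = ((32/7)*25)*(-5) = (800/7)*(-5) = -4000/7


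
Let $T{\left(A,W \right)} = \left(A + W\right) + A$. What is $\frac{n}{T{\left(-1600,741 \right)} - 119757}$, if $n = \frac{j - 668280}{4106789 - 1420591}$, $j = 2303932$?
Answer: $- \frac{408913}{82074093692} \approx -4.9822 \cdot 10^{-6}$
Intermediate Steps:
$T{\left(A,W \right)} = W + 2 A$
$n = \frac{817826}{1343099}$ ($n = \frac{2303932 - 668280}{4106789 - 1420591} = \frac{1635652}{2686198} = 1635652 \cdot \frac{1}{2686198} = \frac{817826}{1343099} \approx 0.60891$)
$\frac{n}{T{\left(-1600,741 \right)} - 119757} = \frac{817826}{1343099 \left(\left(741 + 2 \left(-1600\right)\right) - 119757\right)} = \frac{817826}{1343099 \left(\left(741 - 3200\right) + \left(-525651 + 405894\right)\right)} = \frac{817826}{1343099 \left(-2459 - 119757\right)} = \frac{817826}{1343099 \left(-122216\right)} = \frac{817826}{1343099} \left(- \frac{1}{122216}\right) = - \frac{408913}{82074093692}$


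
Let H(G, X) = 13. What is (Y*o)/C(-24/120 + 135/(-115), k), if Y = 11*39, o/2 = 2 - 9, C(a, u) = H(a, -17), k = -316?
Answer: -462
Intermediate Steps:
C(a, u) = 13
o = -14 (o = 2*(2 - 9) = 2*(-7) = -14)
Y = 429
(Y*o)/C(-24/120 + 135/(-115), k) = (429*(-14))/13 = -6006*1/13 = -462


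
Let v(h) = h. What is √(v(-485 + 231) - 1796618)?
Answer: 2*I*√449218 ≈ 1340.5*I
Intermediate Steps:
√(v(-485 + 231) - 1796618) = √((-485 + 231) - 1796618) = √(-254 - 1796618) = √(-1796872) = 2*I*√449218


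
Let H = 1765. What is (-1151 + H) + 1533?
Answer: 2147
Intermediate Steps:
(-1151 + H) + 1533 = (-1151 + 1765) + 1533 = 614 + 1533 = 2147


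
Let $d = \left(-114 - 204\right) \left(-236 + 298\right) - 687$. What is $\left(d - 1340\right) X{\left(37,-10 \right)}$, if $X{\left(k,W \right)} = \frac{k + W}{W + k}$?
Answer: $-21743$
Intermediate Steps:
$X{\left(k,W \right)} = 1$ ($X{\left(k,W \right)} = \frac{W + k}{W + k} = 1$)
$d = -20403$ ($d = \left(-318\right) 62 - 687 = -19716 - 687 = -20403$)
$\left(d - 1340\right) X{\left(37,-10 \right)} = \left(-20403 - 1340\right) 1 = \left(-21743\right) 1 = -21743$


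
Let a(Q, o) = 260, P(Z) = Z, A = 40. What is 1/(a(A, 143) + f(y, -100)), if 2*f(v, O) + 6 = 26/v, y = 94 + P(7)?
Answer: 101/25970 ≈ 0.0038891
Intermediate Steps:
y = 101 (y = 94 + 7 = 101)
f(v, O) = -3 + 13/v (f(v, O) = -3 + (26/v)/2 = -3 + 13/v)
1/(a(A, 143) + f(y, -100)) = 1/(260 + (-3 + 13/101)) = 1/(260 - 290/101) = 1/(25970/101) = 101/25970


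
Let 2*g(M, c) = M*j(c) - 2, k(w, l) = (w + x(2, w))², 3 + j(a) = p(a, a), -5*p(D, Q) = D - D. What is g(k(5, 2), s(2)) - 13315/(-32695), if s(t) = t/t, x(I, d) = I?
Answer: -968985/13078 ≈ -74.093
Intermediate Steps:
s(t) = 1
p(D, Q) = 0 (p(D, Q) = -(D - D)/5 = -⅕*0 = 0)
j(a) = -3 (j(a) = -3 + 0 = -3)
k(w, l) = (2 + w)² (k(w, l) = (w + 2)² = (2 + w)²)
g(M, c) = -1 - 3*M/2 (g(M, c) = (M*(-3) - 2)/2 = (-3*M - 2)/2 = (-2 - 3*M)/2 = -1 - 3*M/2)
g(k(5, 2), s(2)) - 13315/(-32695) = (-1 - 3*(2 + 5)²/2) - 13315/(-32695) = (-1 - 3/2*7²) - 13315*(-1/32695) = (-1 - 3/2*49) + 2663/6539 = (-1 - 147/2) + 2663/6539 = -149/2 + 2663/6539 = -968985/13078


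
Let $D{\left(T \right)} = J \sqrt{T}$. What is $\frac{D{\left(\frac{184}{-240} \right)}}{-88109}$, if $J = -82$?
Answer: $\frac{i \sqrt{690}}{32235} \approx 0.00081489 i$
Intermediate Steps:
$D{\left(T \right)} = - 82 \sqrt{T}$
$\frac{D{\left(\frac{184}{-240} \right)}}{-88109} = \frac{\left(-82\right) \sqrt{\frac{184}{-240}}}{-88109} = - 82 \sqrt{184 \left(- \frac{1}{240}\right)} \left(- \frac{1}{88109}\right) = - 82 \sqrt{- \frac{23}{30}} \left(- \frac{1}{88109}\right) = - 82 \frac{i \sqrt{690}}{30} \left(- \frac{1}{88109}\right) = - \frac{41 i \sqrt{690}}{15} \left(- \frac{1}{88109}\right) = \frac{i \sqrt{690}}{32235}$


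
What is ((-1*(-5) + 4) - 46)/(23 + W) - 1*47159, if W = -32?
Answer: -424394/9 ≈ -47155.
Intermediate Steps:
((-1*(-5) + 4) - 46)/(23 + W) - 1*47159 = ((-1*(-5) + 4) - 46)/(23 - 32) - 1*47159 = ((5 + 4) - 46)/(-9) - 47159 = (9 - 46)*(-1/9) - 47159 = -37*(-1/9) - 47159 = 37/9 - 47159 = -424394/9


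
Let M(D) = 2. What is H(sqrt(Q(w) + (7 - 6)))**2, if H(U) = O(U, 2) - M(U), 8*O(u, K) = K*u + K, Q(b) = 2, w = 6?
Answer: (7 - sqrt(3))**2/16 ≈ 1.7345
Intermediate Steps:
O(u, K) = K/8 + K*u/8 (O(u, K) = (K*u + K)/8 = (K + K*u)/8 = K/8 + K*u/8)
H(U) = -7/4 + U/4 (H(U) = (1/8)*2*(1 + U) - 1*2 = (1/4 + U/4) - 2 = -7/4 + U/4)
H(sqrt(Q(w) + (7 - 6)))**2 = (-7/4 + sqrt(2 + (7 - 6))/4)**2 = (-7/4 + sqrt(2 + 1)/4)**2 = (-7/4 + sqrt(3)/4)**2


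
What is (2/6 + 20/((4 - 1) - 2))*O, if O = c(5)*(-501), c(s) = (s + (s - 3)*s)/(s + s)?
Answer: -30561/2 ≈ -15281.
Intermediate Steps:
c(s) = (s + s*(-3 + s))/(2*s) (c(s) = (s + (-3 + s)*s)/((2*s)) = (s + s*(-3 + s))*(1/(2*s)) = (s + s*(-3 + s))/(2*s))
O = -1503/2 (O = (-1 + (½)*5)*(-501) = (-1 + 5/2)*(-501) = (3/2)*(-501) = -1503/2 ≈ -751.50)
(2/6 + 20/((4 - 1) - 2))*O = (2/6 + 20/((4 - 1) - 2))*(-1503/2) = (2*(⅙) + 20/(3 - 2))*(-1503/2) = (⅓ + 20/1)*(-1503/2) = (⅓ + 20*1)*(-1503/2) = (⅓ + 20)*(-1503/2) = (61/3)*(-1503/2) = -30561/2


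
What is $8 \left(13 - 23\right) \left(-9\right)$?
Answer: $720$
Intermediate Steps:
$8 \left(13 - 23\right) \left(-9\right) = 8 \left(-10\right) \left(-9\right) = \left(-80\right) \left(-9\right) = 720$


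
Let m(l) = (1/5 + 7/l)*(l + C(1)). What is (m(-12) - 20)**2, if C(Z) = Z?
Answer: 896809/3600 ≈ 249.11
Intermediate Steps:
m(l) = (1 + l)*(1/5 + 7/l) (m(l) = (1/5 + 7/l)*(l + 1) = (1*(1/5) + 7/l)*(1 + l) = (1/5 + 7/l)*(1 + l) = (1 + l)*(1/5 + 7/l))
(m(-12) - 20)**2 = ((1/5)*(35 - 12*(36 - 12))/(-12) - 20)**2 = ((1/5)*(-1/12)*(35 - 12*24) - 20)**2 = ((1/5)*(-1/12)*(35 - 288) - 20)**2 = ((1/5)*(-1/12)*(-253) - 20)**2 = (253/60 - 20)**2 = (-947/60)**2 = 896809/3600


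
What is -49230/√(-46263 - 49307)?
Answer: 4923*I*√95570/9557 ≈ 159.25*I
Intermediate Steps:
-49230/√(-46263 - 49307) = -49230*(-I*√95570/95570) = -(-4923)*I*√95570/9557 = 4923*I*√95570/9557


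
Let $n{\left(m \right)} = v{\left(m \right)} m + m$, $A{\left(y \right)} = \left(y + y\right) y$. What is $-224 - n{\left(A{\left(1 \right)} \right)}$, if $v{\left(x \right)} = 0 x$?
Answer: $-226$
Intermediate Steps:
$A{\left(y \right)} = 2 y^{2}$ ($A{\left(y \right)} = 2 y y = 2 y^{2}$)
$v{\left(x \right)} = 0$
$n{\left(m \right)} = m$ ($n{\left(m \right)} = 0 m + m = 0 + m = m$)
$-224 - n{\left(A{\left(1 \right)} \right)} = -224 - 2 \cdot 1^{2} = -224 - 2 \cdot 1 = -224 - 2 = -226$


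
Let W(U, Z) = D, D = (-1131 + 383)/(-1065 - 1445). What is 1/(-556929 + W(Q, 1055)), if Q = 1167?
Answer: -1255/698945521 ≈ -1.7956e-6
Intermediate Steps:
D = 374/1255 (D = -748/(-2510) = -748*(-1/2510) = 374/1255 ≈ 0.29801)
W(U, Z) = 374/1255
1/(-556929 + W(Q, 1055)) = 1/(-556929 + 374/1255) = 1/(-698945521/1255) = -1255/698945521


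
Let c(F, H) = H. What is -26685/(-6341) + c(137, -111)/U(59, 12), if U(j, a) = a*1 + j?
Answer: 1190784/450211 ≈ 2.6449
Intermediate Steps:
U(j, a) = a + j
-26685/(-6341) + c(137, -111)/U(59, 12) = -26685/(-6341) - 111/(12 + 59) = -26685*(-1/6341) - 111/71 = 26685/6341 - 111*1/71 = 26685/6341 - 111/71 = 1190784/450211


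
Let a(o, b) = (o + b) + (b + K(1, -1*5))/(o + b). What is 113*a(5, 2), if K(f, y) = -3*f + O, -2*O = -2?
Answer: 791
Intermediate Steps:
O = 1 (O = -½*(-2) = 1)
K(f, y) = 1 - 3*f (K(f, y) = -3*f + 1 = 1 - 3*f)
a(o, b) = b + o + (-2 + b)/(b + o) (a(o, b) = (o + b) + (b + (1 - 3*1))/(o + b) = (b + o) + (b + (1 - 3))/(b + o) = (b + o) + (b - 2)/(b + o) = (b + o) + (-2 + b)/(b + o) = b + o + (-2 + b)/(b + o))
113*a(5, 2) = 113*((-2 + 2 + 2² + 5² + 2*2*5)/(2 + 5)) = 113*((-2 + 2 + 4 + 25 + 20)/7) = 113*((⅐)*49) = 113*7 = 791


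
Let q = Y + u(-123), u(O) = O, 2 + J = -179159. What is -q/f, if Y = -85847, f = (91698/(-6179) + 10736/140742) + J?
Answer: -7476336500346/15581927465987 ≈ -0.47981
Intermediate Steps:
J = -179161 (J = -2 - 179159 = -179161)
f = -77909637329935/434822409 (f = (91698/(-6179) + 10736/140742) - 179161 = (91698*(-1/6179) + 10736*(1/140742)) - 179161 = (-91698/6179 + 5368/70371) - 179161 = -6419711086/434822409 - 179161 = -77909637329935/434822409 ≈ -1.7918e+5)
q = -85970 (q = -85847 - 123 = -85970)
-q/f = -(-85970)/(-77909637329935/434822409) = -(-85970)*(-434822409)/77909637329935 = -1*7476336500346/15581927465987 = -7476336500346/15581927465987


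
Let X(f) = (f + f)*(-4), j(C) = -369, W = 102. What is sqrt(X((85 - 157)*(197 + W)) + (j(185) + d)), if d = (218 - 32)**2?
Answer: 3*sqrt(22939) ≈ 454.37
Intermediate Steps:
d = 34596 (d = 186**2 = 34596)
X(f) = -8*f (X(f) = (2*f)*(-4) = -8*f)
sqrt(X((85 - 157)*(197 + W)) + (j(185) + d)) = sqrt(-8*(85 - 157)*(197 + 102) + (-369 + 34596)) = sqrt(-(-576)*299 + 34227) = sqrt(-8*(-21528) + 34227) = sqrt(172224 + 34227) = sqrt(206451) = 3*sqrt(22939)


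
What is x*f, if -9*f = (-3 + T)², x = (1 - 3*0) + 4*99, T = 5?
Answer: -1588/9 ≈ -176.44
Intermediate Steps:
x = 397 (x = (1 + 0) + 396 = 1 + 396 = 397)
f = -4/9 (f = -(-3 + 5)²/9 = -⅑*2² = -⅑*4 = -4/9 ≈ -0.44444)
x*f = 397*(-4/9) = -1588/9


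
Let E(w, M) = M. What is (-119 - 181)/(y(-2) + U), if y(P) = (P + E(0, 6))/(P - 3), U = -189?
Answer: 1500/949 ≈ 1.5806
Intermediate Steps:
y(P) = (6 + P)/(-3 + P) (y(P) = (P + 6)/(P - 3) = (6 + P)/(-3 + P))
(-119 - 181)/(y(-2) + U) = (-119 - 181)/((6 - 2)/(-3 - 2) - 189) = -300/(4/(-5) - 189) = -300/(-1/5*4 - 189) = -300/(-4/5 - 189) = -300/(-949/5) = -300*(-5/949) = 1500/949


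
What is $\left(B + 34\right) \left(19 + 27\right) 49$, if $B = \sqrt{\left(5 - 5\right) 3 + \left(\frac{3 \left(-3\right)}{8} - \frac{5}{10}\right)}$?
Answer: $76636 + \frac{1127 i \sqrt{26}}{2} \approx 76636.0 + 2873.3 i$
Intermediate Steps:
$B = \frac{i \sqrt{26}}{4}$ ($B = \sqrt{0 \cdot 3 - \frac{13}{8}} = \sqrt{0 - \frac{13}{8}} = \sqrt{- \frac{13}{8}} = \frac{i \sqrt{26}}{4} \approx 1.2748 i$)
$\left(B + 34\right) \left(19 + 27\right) 49 = \left(\frac{i \sqrt{26}}{4} + 34\right) \left(19 + 27\right) 49 = \left(34 + \frac{i \sqrt{26}}{4}\right) 46 \cdot 49 = \left(1564 + \frac{23 i \sqrt{26}}{2}\right) 49 = 76636 + \frac{1127 i \sqrt{26}}{2}$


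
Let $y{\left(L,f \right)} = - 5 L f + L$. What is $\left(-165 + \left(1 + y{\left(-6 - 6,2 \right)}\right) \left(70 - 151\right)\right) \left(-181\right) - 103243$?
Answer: $1524671$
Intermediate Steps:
$y{\left(L,f \right)} = L - 5 L f$ ($y{\left(L,f \right)} = - 5 L f + L = L - 5 L f$)
$\left(-165 + \left(1 + y{\left(-6 - 6,2 \right)}\right) \left(70 - 151\right)\right) \left(-181\right) - 103243 = \left(-165 + \left(1 + \left(-6 - 6\right) \left(1 - 10\right)\right) \left(70 - 151\right)\right) \left(-181\right) - 103243 = \left(-165 + \left(1 + \left(-6 - 6\right) \left(1 - 10\right)\right) \left(-81\right)\right) \left(-181\right) - 103243 = \left(-165 + \left(1 - -108\right) \left(-81\right)\right) \left(-181\right) - 103243 = \left(-165 + \left(1 + 108\right) \left(-81\right)\right) \left(-181\right) - 103243 = \left(-165 + 109 \left(-81\right)\right) \left(-181\right) - 103243 = \left(-165 - 8829\right) \left(-181\right) - 103243 = \left(-8994\right) \left(-181\right) - 103243 = 1627914 - 103243 = 1524671$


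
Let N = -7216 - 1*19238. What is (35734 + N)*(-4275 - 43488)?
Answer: -443240640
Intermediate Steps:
N = -26454 (N = -7216 - 19238 = -26454)
(35734 + N)*(-4275 - 43488) = (35734 - 26454)*(-4275 - 43488) = 9280*(-47763) = -443240640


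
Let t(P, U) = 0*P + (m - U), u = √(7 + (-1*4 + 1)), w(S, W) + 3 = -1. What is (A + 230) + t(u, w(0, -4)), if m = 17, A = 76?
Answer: 327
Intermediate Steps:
w(S, W) = -4 (w(S, W) = -3 - 1 = -4)
u = 2 (u = √(7 + (-4 + 1)) = √(7 - 3) = √4 = 2)
t(P, U) = 17 - U (t(P, U) = 0*P + (17 - U) = 0 + (17 - U) = 17 - U)
(A + 230) + t(u, w(0, -4)) = (76 + 230) + (17 - 1*(-4)) = 306 + (17 + 4) = 306 + 21 = 327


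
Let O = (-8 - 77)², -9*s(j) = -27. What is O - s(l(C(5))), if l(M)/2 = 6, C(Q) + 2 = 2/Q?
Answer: 7222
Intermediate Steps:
C(Q) = -2 + 2/Q
l(M) = 12 (l(M) = 2*6 = 12)
s(j) = 3 (s(j) = -⅑*(-27) = 3)
O = 7225 (O = (-85)² = 7225)
O - s(l(C(5))) = 7225 - 1*3 = 7225 - 3 = 7222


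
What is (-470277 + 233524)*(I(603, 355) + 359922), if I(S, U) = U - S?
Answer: -85153898522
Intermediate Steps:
(-470277 + 233524)*(I(603, 355) + 359922) = (-470277 + 233524)*((355 - 1*603) + 359922) = -236753*((355 - 603) + 359922) = -236753*(-248 + 359922) = -236753*359674 = -85153898522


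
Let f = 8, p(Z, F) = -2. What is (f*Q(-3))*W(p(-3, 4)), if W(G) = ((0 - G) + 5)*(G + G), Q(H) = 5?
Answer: -1120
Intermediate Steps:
W(G) = 2*G*(5 - G) (W(G) = (-G + 5)*(2*G) = (5 - G)*(2*G) = 2*G*(5 - G))
(f*Q(-3))*W(p(-3, 4)) = (8*5)*(2*(-2)*(5 - 1*(-2))) = 40*(2*(-2)*(5 + 2)) = 40*(2*(-2)*7) = 40*(-28) = -1120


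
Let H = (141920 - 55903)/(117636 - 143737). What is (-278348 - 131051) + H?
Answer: -10685809316/26101 ≈ -4.0940e+5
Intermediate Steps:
H = -86017/26101 (H = 86017/(-26101) = 86017*(-1/26101) = -86017/26101 ≈ -3.2955)
(-278348 - 131051) + H = (-278348 - 131051) - 86017/26101 = -409399 - 86017/26101 = -10685809316/26101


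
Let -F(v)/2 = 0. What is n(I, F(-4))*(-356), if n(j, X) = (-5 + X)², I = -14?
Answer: -8900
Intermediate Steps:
F(v) = 0 (F(v) = -2*0 = 0)
n(I, F(-4))*(-356) = (-5 + 0)²*(-356) = (-5)²*(-356) = 25*(-356) = -8900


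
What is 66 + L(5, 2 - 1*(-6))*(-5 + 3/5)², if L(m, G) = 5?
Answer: 814/5 ≈ 162.80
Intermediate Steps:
66 + L(5, 2 - 1*(-6))*(-5 + 3/5)² = 66 + 5*(-5 + 3/5)² = 66 + 5*(-5 + 3*(⅕))² = 66 + 5*(-5 + ⅗)² = 66 + 5*(-22/5)² = 66 + 5*(484/25) = 66 + 484/5 = 814/5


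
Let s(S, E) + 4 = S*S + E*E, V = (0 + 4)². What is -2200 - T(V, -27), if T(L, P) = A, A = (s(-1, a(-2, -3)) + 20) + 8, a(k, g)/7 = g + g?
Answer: -3989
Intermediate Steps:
a(k, g) = 14*g (a(k, g) = 7*(g + g) = 7*(2*g) = 14*g)
V = 16 (V = 4² = 16)
s(S, E) = -4 + E² + S² (s(S, E) = -4 + (S*S + E*E) = -4 + (S² + E²) = -4 + (E² + S²) = -4 + E² + S²)
A = 1789 (A = ((-4 + (14*(-3))² + (-1)²) + 20) + 8 = ((-4 + (-42)² + 1) + 20) + 8 = ((-4 + 1764 + 1) + 20) + 8 = (1761 + 20) + 8 = 1781 + 8 = 1789)
T(L, P) = 1789
-2200 - T(V, -27) = -2200 - 1*1789 = -2200 - 1789 = -3989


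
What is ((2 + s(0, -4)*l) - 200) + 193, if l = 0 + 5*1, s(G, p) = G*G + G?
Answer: -5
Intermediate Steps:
s(G, p) = G + G² (s(G, p) = G² + G = G + G²)
l = 5 (l = 0 + 5 = 5)
((2 + s(0, -4)*l) - 200) + 193 = ((2 + (0*(1 + 0))*5) - 200) + 193 = ((2 + (0*1)*5) - 200) + 193 = ((2 + 0*5) - 200) + 193 = ((2 + 0) - 200) + 193 = (2 - 200) + 193 = -198 + 193 = -5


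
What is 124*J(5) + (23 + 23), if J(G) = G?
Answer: 666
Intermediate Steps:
124*J(5) + (23 + 23) = 124*5 + (23 + 23) = 620 + 46 = 666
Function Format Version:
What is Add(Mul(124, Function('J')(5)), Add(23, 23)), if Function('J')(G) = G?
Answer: 666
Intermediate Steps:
Add(Mul(124, Function('J')(5)), Add(23, 23)) = Add(Mul(124, 5), Add(23, 23)) = Add(620, 46) = 666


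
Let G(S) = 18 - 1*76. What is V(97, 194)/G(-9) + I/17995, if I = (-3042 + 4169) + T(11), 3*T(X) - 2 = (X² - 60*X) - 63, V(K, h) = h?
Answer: -1718632/521855 ≈ -3.2933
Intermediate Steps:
G(S) = -58 (G(S) = 18 - 76 = -58)
T(X) = -61/3 - 20*X + X²/3 (T(X) = ⅔ + ((X² - 60*X) - 63)/3 = ⅔ + (-63 + X² - 60*X)/3 = ⅔ + (-21 - 20*X + X²/3) = -61/3 - 20*X + X²/3)
I = 927 (I = (-3042 + 4169) + (-61/3 - 20*11 + (⅓)*11²) = 1127 + (-61/3 - 220 + (⅓)*121) = 1127 + (-61/3 - 220 + 121/3) = 1127 - 200 = 927)
V(97, 194)/G(-9) + I/17995 = 194/(-58) + 927/17995 = 194*(-1/58) + 927*(1/17995) = -97/29 + 927/17995 = -1718632/521855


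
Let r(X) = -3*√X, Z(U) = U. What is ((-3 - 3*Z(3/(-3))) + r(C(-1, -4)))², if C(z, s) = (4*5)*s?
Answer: -720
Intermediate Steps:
C(z, s) = 20*s
((-3 - 3*Z(3/(-3))) + r(C(-1, -4)))² = ((-3 - 9/(-3)) - 3*4*I*√5)² = ((-3 - 9*(-1)/3) - 12*I*√5)² = ((-3 - 3*(-1)) - 12*I*√5)² = ((-3 + 3) - 12*I*√5)² = (0 - 12*I*√5)² = (-12*I*√5)² = -720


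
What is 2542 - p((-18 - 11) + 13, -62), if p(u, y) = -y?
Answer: 2480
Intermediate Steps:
2542 - p((-18 - 11) + 13, -62) = 2542 - (-1)*(-62) = 2542 - 1*62 = 2542 - 62 = 2480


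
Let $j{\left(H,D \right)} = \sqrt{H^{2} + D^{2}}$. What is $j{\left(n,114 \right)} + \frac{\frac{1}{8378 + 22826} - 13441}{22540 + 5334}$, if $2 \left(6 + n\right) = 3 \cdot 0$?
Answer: $- \frac{419412963}{869780296} + 6 \sqrt{362} \approx 113.68$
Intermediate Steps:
$n = -6$ ($n = -6 + \frac{3 \cdot 0}{2} = -6 + \frac{1}{2} \cdot 0 = -6 + 0 = -6$)
$j{\left(H,D \right)} = \sqrt{D^{2} + H^{2}}$
$j{\left(n,114 \right)} + \frac{\frac{1}{8378 + 22826} - 13441}{22540 + 5334} = \sqrt{114^{2} + \left(-6\right)^{2}} + \frac{\frac{1}{8378 + 22826} - 13441}{22540 + 5334} = \sqrt{12996 + 36} + \frac{\frac{1}{31204} - 13441}{27874} = \sqrt{13032} + \left(\frac{1}{31204} - 13441\right) \frac{1}{27874} = 6 \sqrt{362} - \frac{419412963}{869780296} = - \frac{419412963}{869780296} + 6 \sqrt{362}$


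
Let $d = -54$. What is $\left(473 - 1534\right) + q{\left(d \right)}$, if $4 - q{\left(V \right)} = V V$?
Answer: $-3973$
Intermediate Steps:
$q{\left(V \right)} = 4 - V^{2}$ ($q{\left(V \right)} = 4 - V V = 4 - V^{2}$)
$\left(473 - 1534\right) + q{\left(d \right)} = \left(473 - 1534\right) + \left(4 - \left(-54\right)^{2}\right) = -1061 + \left(4 - 2916\right) = -1061 - 2912 = -3973$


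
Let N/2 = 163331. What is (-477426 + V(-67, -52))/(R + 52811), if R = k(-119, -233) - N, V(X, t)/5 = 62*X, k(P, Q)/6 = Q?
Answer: 498196/275249 ≈ 1.8100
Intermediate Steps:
k(P, Q) = 6*Q
V(X, t) = 310*X (V(X, t) = 5*(62*X) = 310*X)
N = 326662 (N = 2*163331 = 326662)
R = -328060 (R = 6*(-233) - 1*326662 = -1398 - 326662 = -328060)
(-477426 + V(-67, -52))/(R + 52811) = (-477426 + 310*(-67))/(-328060 + 52811) = (-477426 - 20770)/(-275249) = -498196*(-1/275249) = 498196/275249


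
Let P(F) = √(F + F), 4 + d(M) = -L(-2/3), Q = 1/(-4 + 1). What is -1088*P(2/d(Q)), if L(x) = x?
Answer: -1088*I*√30/5 ≈ -1191.8*I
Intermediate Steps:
Q = -⅓ (Q = 1/(-3) = -⅓ ≈ -0.33333)
d(M) = -10/3 (d(M) = -4 - (-2)/3 = -4 - 1*(-⅔) = -4 + ⅔ = -10/3)
P(F) = √2*√F (P(F) = √(2*F) = √2*√F)
-1088*P(2/d(Q)) = -1088*√2*√(2/(-10/3)) = -1088*√2*√(2*(-3/10)) = -1088*√2*√(-⅗) = -1088*√2*I*√15/5 = -1088*I*√30/5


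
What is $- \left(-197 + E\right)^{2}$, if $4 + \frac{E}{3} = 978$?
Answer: $-7425625$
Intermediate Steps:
$E = 2922$ ($E = -12 + 3 \cdot 978 = -12 + 2934 = 2922$)
$- \left(-197 + E\right)^{2} = - \left(-197 + 2922\right)^{2} = - 2725^{2} = \left(-1\right) 7425625 = -7425625$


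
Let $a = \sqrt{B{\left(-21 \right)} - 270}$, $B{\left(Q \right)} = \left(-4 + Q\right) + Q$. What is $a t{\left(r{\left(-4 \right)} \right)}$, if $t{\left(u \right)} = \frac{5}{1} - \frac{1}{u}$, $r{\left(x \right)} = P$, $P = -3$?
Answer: $\frac{32 i \sqrt{79}}{3} \approx 94.807 i$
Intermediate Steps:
$r{\left(x \right)} = -3$
$B{\left(Q \right)} = -4 + 2 Q$
$t{\left(u \right)} = 5 - \frac{1}{u}$ ($t{\left(u \right)} = 5 \cdot 1 - \frac{1}{u} = 5 - \frac{1}{u}$)
$a = 2 i \sqrt{79}$ ($a = \sqrt{\left(-4 + 2 \left(-21\right)\right) - 270} = \sqrt{\left(-4 - 42\right) - 270} = \sqrt{-46 - 270} = \sqrt{-316} = 2 i \sqrt{79} \approx 17.776 i$)
$a t{\left(r{\left(-4 \right)} \right)} = 2 i \sqrt{79} \left(5 - \frac{1}{-3}\right) = 2 i \sqrt{79} \left(5 - - \frac{1}{3}\right) = 2 i \sqrt{79} \left(5 + \frac{1}{3}\right) = 2 i \sqrt{79} \cdot \frac{16}{3} = \frac{32 i \sqrt{79}}{3}$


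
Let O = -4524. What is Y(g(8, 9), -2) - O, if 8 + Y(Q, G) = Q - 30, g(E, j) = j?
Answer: 4495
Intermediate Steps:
Y(Q, G) = -38 + Q (Y(Q, G) = -8 + (Q - 30) = -8 + (-30 + Q) = -38 + Q)
Y(g(8, 9), -2) - O = (-38 + 9) - 1*(-4524) = -29 + 4524 = 4495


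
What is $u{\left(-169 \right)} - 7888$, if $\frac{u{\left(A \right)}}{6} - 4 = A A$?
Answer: $163502$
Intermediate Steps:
$u{\left(A \right)} = 24 + 6 A^{2}$ ($u{\left(A \right)} = 24 + 6 A A = 24 + 6 A^{2}$)
$u{\left(-169 \right)} - 7888 = \left(24 + 6 \left(-169\right)^{2}\right) - 7888 = \left(24 + 6 \cdot 28561\right) - 7888 = \left(24 + 171366\right) - 7888 = 171390 - 7888 = 163502$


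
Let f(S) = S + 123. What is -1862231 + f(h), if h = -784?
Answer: -1862892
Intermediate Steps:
f(S) = 123 + S
-1862231 + f(h) = -1862231 + (123 - 784) = -1862231 - 661 = -1862892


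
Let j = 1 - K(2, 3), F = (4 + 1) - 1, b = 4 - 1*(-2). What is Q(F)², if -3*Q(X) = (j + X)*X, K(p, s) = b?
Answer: 16/9 ≈ 1.7778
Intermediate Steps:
b = 6 (b = 4 + 2 = 6)
K(p, s) = 6
F = 4 (F = 5 - 1 = 4)
j = -5 (j = 1 - 1*6 = 1 - 6 = -5)
Q(X) = -X*(-5 + X)/3 (Q(X) = -(-5 + X)*X/3 = -X*(-5 + X)/3)
Q(F)² = ((⅓)*4*(5 - 1*4))² = ((⅓)*4*(5 - 4))² = ((⅓)*4*1)² = (4/3)² = 16/9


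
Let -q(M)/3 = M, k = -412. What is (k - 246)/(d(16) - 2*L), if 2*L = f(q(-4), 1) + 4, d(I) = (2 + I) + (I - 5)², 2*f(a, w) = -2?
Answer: -329/68 ≈ -4.8382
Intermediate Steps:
q(M) = -3*M
f(a, w) = -1 (f(a, w) = (½)*(-2) = -1)
d(I) = 2 + I + (-5 + I)² (d(I) = (2 + I) + (-5 + I)² = 2 + I + (-5 + I)²)
L = 3/2 (L = (-1 + 4)/2 = (½)*3 = 3/2 ≈ 1.5000)
(k - 246)/(d(16) - 2*L) = (-412 - 246)/((2 + 16 + (-5 + 16)²) - 2*3/2) = -658/((2 + 16 + 11²) - 3) = -658/((2 + 16 + 121) - 3) = -658/(139 - 3) = -658/136 = -658*1/136 = -329/68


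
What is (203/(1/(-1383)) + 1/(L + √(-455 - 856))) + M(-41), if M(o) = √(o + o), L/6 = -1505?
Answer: -7630964735023/27180737 + I*√82 - I*√1311/81542211 ≈ -2.8075e+5 + 9.0554*I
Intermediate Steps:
L = -9030 (L = 6*(-1505) = -9030)
M(o) = √2*√o (M(o) = √(2*o) = √2*√o)
(203/(1/(-1383)) + 1/(L + √(-455 - 856))) + M(-41) = (203/(1/(-1383)) + 1/(-9030 + √(-455 - 856))) + √2*√(-41) = (203/(-1/1383) + 1/(-9030 + √(-1311))) + √2*(I*√41) = (203*(-1383) + 1/(-9030 + I*√1311)) + I*√82 = (-280749 + 1/(-9030 + I*√1311)) + I*√82 = -280749 + 1/(-9030 + I*√1311) + I*√82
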